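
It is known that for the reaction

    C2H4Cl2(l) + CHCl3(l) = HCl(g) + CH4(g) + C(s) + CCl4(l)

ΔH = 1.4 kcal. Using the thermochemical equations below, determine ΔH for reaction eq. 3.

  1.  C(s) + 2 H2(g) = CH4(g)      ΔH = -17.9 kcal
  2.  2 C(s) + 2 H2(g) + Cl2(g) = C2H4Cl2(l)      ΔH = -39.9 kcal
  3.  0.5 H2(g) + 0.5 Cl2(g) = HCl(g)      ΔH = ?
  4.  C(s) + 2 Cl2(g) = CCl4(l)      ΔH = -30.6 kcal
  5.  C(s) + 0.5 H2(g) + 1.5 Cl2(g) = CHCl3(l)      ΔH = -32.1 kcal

eq. 1 as written (CH4(g) already on the product side): -17.9 kcal
eq. 2 reversed (reverse to put C2H4Cl2(l) on the reactant side): +39.9 kcal
eq. 3 as written (HCl(g) already on the product side): contributes x
eq. 4 as written (CCl4(l) already on the product side): -30.6 kcal
eq. 5 reversed (CHCl3(l) must end up as a reactant): +32.1 kcal
+1.4 = (-17.9) + (+39.9) + (-30.6) + (+32.1) + x
x = (+1.4 − (+23.5)) / (1) = -22.1 kcal

ΔH = -22.1 kcal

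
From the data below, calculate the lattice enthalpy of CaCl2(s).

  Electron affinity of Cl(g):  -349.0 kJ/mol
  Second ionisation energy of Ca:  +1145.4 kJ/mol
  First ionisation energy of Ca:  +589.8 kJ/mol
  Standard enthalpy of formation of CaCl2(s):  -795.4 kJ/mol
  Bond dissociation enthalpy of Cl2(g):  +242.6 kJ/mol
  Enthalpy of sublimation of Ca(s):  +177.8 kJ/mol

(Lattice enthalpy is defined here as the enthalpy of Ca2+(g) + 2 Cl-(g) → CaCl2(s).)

U = -2253.0 kJ/mol

ΔHf° = 1·ΔHsub + 1·(ΣIE) + 1·D(Cl2) + 2·EA + U
-795.4 = 1·(+177.8) + 1·(+1735.2) + 1·(+242.6) + 2·(-349.0) + U
U = -795.4 − (+1457.6) = -2253.0 kJ/mol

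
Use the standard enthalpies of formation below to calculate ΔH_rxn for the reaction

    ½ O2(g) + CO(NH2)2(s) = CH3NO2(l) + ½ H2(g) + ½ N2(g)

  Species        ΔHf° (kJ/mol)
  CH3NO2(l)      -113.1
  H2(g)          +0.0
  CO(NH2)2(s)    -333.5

ΔH°rxn = Σ nΔHf°(products) − Σ nΔHf°(reactants).
Products: 1·(-113.1) + 1/2·(+0.0) + 1/2·(+0.0) = -113.1
Reactants: 1/2·(+0.0) + 1·(-333.5) = -333.5
ΔH_rxn = (-113.1) − (-333.5) = 220.4 kJ/mol

ΔH_rxn = 220.4 kJ/mol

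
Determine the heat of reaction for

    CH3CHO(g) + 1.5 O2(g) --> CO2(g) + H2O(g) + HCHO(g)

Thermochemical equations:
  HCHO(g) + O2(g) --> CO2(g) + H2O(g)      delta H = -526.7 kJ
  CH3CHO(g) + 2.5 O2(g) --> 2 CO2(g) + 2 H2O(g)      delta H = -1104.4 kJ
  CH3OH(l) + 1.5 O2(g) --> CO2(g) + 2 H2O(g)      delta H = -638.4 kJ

equation 1 reversed: +526.7 kJ
equation 2 as written: -1104.4 kJ
equation 3: not needed.
Summing the manipulated equations, delta H = (+526.7) + (-1104.4) = -577.7 kJ

delta H = -577.7 kJ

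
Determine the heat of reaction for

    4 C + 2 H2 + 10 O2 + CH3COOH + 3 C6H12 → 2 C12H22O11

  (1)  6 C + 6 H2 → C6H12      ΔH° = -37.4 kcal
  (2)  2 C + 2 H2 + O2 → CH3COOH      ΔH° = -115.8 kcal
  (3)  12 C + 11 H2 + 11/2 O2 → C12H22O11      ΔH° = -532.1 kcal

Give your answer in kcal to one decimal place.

(1) reversed and × 3 (C6H12 must end up as a reactant; ×3 to match 3 C6H12 in the target): (-3)·(-37.4) = +112.2 kcal
(2) reversed (reverse to put CH3COOH on the reactant side): +115.8 kcal
(3) × 2 (scale by 2 for the 2 C12H22O11): (2)·(-532.1) = -1064.2 kcal
ΔH° = (-3)·(-37.4) + (-1)·(-115.8) + (2)·(-532.1) = -836.2 kcal

ΔH° = -836.2 kcal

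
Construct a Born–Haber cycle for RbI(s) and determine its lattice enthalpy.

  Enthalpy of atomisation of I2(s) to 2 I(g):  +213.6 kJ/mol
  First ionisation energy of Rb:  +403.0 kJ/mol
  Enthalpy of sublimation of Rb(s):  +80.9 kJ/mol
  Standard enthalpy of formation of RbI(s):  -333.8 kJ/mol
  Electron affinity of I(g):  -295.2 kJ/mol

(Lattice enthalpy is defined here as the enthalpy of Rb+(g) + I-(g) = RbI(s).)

ΔHf° = 1·ΔHsub + 1·(ΣIE) + 1/2·D(I2) + 1·EA + U
-333.8 = 1·(+80.9) + 1·(+403.0) + 1/2·(+213.6) + 1·(-295.2) + U
U = -333.8 − (+295.5) = -629.3 kJ/mol

U = -629.3 kJ/mol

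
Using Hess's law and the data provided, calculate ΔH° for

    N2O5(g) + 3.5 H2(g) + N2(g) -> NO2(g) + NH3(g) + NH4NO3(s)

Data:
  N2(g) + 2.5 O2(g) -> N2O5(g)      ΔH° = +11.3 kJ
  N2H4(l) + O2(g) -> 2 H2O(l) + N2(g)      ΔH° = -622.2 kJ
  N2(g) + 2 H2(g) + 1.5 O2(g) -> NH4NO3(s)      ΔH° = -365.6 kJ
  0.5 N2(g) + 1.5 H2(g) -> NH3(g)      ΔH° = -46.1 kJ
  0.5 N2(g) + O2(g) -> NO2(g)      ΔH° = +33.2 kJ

equation 1 reversed: -11.3 kJ
equation 2: not needed.
equation 3 as written: -365.6 kJ
equation 4 as written: -46.1 kJ
equation 5 as written: +33.2 kJ
ΔH° = (-11.3) + (-365.6) + (-46.1) + (+33.2) = -389.8 kJ

ΔH° = -389.8 kJ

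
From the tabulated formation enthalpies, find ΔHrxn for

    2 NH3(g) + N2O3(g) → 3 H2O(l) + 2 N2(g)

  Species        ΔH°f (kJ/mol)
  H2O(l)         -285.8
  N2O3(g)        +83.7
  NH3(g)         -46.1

ΔHrxn = -848.9 kJ/mol

Products: 3·(-285.8) + 2·(+0.0) = -857.4
Reactants: 2·(-46.1) + 1·(+83.7) = -8.5
ΔHrxn = (-857.4) − (-8.5) = -848.9 kJ/mol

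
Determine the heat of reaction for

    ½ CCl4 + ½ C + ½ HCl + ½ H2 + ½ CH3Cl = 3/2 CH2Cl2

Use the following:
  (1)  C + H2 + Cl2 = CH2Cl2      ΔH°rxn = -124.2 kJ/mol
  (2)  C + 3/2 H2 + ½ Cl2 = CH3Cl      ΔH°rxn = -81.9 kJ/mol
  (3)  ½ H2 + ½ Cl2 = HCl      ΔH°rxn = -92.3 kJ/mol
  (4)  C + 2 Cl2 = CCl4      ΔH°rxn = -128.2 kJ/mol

ΔH°rxn = -35.1 kJ/mol

(1) × 3/2: (3/2)·(-124.2) = -186.3 kJ/mol
(2) reversed and × 1/2: (-1/2)·(-81.9) = +40.95 kJ/mol
(3) reversed and × 1/2: (-1/2)·(-92.3) = +46.15 kJ/mol
(4) reversed and × 1/2: (-1/2)·(-128.2) = +64.1 kJ/mol
ΔH°rxn = (3/2)·(-124.2) + (-1/2)·(-81.9) + (-1/2)·(-92.3) + (-1/2)·(-128.2) = -35.1 kJ/mol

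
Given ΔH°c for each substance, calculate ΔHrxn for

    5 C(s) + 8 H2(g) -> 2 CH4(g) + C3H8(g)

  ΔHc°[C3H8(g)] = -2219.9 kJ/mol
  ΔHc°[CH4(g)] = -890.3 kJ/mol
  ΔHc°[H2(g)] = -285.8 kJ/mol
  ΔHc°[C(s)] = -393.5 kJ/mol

Using ΔH = Σ nΔHc°(reactants) − Σ nΔHc°(products):
= [5·(-393.5) + 8·(-285.8)] − [2·(-890.3) + 1·(-2219.9)]
= -253.4 kJ/mol

ΔHrxn = -253.4 kJ/mol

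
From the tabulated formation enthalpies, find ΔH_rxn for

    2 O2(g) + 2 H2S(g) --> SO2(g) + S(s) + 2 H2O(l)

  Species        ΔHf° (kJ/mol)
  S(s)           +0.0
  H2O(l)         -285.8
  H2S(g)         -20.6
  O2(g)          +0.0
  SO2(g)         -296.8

Products: 1·(-296.8) + 1·(+0.0) + 2·(-285.8) = -868.4
Reactants: 2·(+0.0) + 2·(-20.6) = -41.2
ΔH_rxn = (-868.4) − (-41.2) = -827.2 kJ/mol

ΔH_rxn = -827.2 kJ/mol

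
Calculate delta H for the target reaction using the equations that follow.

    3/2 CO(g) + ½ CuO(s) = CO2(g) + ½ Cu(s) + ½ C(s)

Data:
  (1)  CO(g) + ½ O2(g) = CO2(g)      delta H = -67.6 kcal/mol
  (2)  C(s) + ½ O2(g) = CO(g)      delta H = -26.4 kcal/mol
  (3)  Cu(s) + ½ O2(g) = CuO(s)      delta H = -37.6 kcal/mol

delta H = -35.6 kcal/mol

(1) as written (CO2(g) already on the product side): -67.6 kcal/mol
(2) reversed and × 1/2 (reverse to put C(s) on the product side; scale by 1/2 for the 1/2 C(s)): (-1/2)·(-26.4) = +13.2 kcal/mol
(3) reversed and × 1/2 (reverse to put CuO(s) on the reactant side; scale by 1/2 for the 1/2 CuO(s)): (-1/2)·(-37.6) = +18.8 kcal/mol
delta H = (1)·(-67.6) + (-1/2)·(-26.4) + (-1/2)·(-37.6) = -35.6 kcal/mol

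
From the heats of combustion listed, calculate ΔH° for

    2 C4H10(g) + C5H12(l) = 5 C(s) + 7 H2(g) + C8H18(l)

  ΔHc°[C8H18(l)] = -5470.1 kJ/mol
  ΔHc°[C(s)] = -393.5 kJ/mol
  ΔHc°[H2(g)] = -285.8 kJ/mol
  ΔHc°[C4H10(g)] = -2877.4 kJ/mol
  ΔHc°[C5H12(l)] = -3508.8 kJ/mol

ΔH° = 174.6 kJ/mol

Using ΔH = Σ nΔHc°(reactants) − Σ nΔHc°(products):
= [2·(-2877.4) + 1·(-3508.8)] − [5·(-393.5) + 7·(-285.8) + 1·(-5470.1)]
= 174.6 kJ/mol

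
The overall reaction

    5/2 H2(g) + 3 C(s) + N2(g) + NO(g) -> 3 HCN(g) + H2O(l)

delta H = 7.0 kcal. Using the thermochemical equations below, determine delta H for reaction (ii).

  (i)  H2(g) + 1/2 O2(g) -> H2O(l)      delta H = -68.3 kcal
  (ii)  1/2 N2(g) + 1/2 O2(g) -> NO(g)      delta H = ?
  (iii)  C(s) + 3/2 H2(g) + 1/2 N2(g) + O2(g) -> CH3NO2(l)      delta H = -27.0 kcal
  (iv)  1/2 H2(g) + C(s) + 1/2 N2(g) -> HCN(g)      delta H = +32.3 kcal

(i) as written (H2O(l) already on the product side): -68.3 kcal
(ii) reversed (reverse to put NO(g) on the reactant side): contributes −x
(iii): not needed (CH3NO2(l) appears nowhere else).
(iv) × 3 (scale by 3 for the 3 HCN(g)): (3)·(+32.3) = +96.9 kcal
+7.0 = (-68.3) + (+96.9) − x
x = (+7.0 − (+28.6)) / (-1) = 21.6 kcal

delta H = 21.6 kcal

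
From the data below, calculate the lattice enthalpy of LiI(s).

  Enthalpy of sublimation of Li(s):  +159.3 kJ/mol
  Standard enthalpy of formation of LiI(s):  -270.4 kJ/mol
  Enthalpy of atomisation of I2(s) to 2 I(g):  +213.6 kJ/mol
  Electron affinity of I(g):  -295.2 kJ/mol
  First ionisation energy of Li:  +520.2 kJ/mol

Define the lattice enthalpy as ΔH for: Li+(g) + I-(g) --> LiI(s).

ΔHf° = 1·ΔHsub + 1·(ΣIE) + 1/2·D(I2) + 1·EA + U
-270.4 = 1·(+159.3) + 1·(+520.2) + 1/2·(+213.6) + 1·(-295.2) + U
U = -270.4 − (+491.1) = -761.5 kJ/mol

U = -761.5 kJ/mol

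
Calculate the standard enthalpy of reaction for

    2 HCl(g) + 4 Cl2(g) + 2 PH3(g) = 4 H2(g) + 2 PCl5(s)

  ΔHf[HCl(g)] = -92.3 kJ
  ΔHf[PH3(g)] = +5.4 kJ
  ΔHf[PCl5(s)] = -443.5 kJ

Products: 4·(+0.0) + 2·(-443.5) = -887.0
Reactants: 2·(-92.3) + 4·(+0.0) + 2·(+5.4) = -173.8
ΔHrxn = (-887.0) − (-173.8) = -713.2 kJ

ΔHrxn = -713.2 kJ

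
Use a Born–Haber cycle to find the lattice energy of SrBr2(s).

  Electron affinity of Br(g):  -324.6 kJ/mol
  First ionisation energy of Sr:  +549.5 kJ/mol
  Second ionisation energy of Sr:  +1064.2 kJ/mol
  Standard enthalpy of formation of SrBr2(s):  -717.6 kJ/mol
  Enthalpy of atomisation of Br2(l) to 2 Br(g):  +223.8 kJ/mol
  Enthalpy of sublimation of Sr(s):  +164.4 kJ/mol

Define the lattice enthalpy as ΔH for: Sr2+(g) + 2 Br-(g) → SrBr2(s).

ΔHf° = 1·ΔHsub + 1·(ΣIE) + 1·D(Br2) + 2·EA + U
-717.6 = 1·(+164.4) + 1·(+1613.7) + 1·(+223.8) + 2·(-324.6) + U
U = -717.6 − (+1352.7) = -2070.3 kJ/mol

U = -2070.3 kJ/mol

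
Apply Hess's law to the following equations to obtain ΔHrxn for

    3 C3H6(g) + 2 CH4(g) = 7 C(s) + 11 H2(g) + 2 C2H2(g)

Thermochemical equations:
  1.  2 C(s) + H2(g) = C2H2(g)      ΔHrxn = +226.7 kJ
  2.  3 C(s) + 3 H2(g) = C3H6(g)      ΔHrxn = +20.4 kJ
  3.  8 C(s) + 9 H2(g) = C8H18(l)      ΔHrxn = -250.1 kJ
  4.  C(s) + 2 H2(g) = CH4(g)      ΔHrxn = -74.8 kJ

ΔHrxn = 541.8 kJ

eq. 1 × 2: (2)·(+226.7) = +453.4 kJ
eq. 2 reversed and × 3: (-3)·(+20.4) = -61.2 kJ
eq. 3: not needed.
eq. 4 reversed and × 2: (-2)·(-74.8) = +149.6 kJ
Since enthalpy is a state function, ΔHrxn = (2)·(+226.7) + (-3)·(+20.4) + (-2)·(-74.8) = 541.8 kJ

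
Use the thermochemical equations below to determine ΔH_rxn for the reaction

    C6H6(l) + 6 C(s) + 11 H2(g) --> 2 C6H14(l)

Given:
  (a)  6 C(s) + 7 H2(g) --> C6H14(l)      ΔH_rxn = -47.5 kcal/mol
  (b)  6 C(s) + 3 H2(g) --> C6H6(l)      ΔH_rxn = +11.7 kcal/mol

(a) × 2: (2)·(-47.5) = -95.0 kcal/mol
(b) reversed: -11.7 kcal/mol
Summing the manipulated equations, ΔH_rxn = (-95.0) + (-11.7) = -106.7 kcal/mol

ΔH_rxn = -106.7 kcal/mol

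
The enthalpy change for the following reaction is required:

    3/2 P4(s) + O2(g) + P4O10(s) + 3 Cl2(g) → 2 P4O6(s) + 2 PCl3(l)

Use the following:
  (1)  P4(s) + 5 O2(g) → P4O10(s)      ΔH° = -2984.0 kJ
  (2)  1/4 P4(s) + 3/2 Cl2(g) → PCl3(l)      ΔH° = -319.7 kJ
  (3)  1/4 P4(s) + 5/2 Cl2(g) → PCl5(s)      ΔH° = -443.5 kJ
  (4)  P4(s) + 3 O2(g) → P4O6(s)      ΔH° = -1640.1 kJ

(1) reversed (P4O10(s) must end up as a reactant): +2984.0 kJ
(2) × 2 (×2 to match 2 PCl3(l) in the target): (2)·(-319.7) = -639.4 kJ
(3): not needed (PCl5(s) appears nowhere else).
(4) × 2 (scale by 2 for the 2 P4O6(s)): (2)·(-1640.1) = -3280.2 kJ
By Hess's law, ΔH° = (-1)·(-2984.0) + (2)·(-319.7) + (2)·(-1640.1) = -935.6 kJ

ΔH° = -935.6 kJ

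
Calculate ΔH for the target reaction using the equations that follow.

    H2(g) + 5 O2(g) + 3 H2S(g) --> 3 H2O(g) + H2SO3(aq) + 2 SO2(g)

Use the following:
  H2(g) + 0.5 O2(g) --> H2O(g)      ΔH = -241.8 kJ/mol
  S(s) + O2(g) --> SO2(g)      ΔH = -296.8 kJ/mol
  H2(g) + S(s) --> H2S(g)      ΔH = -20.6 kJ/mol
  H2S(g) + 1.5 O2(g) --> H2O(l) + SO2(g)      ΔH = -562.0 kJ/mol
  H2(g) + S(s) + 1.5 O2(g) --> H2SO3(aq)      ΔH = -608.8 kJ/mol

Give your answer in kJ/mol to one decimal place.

ΔH = -1866.0 kJ/mol

equation 1 × 3: (3)·(-241.8) = -725.4 kJ/mol
equation 2 × 2: (2)·(-296.8) = -593.6 kJ/mol
equation 3 reversed and × 3: (-3)·(-20.6) = +61.8 kJ/mol
equation 4: not needed.
equation 5 as written: -608.8 kJ/mol
ΔH = (3)·(-241.8) + (2)·(-296.8) + (-3)·(-20.6) + (1)·(-608.8) = -1866.0 kJ/mol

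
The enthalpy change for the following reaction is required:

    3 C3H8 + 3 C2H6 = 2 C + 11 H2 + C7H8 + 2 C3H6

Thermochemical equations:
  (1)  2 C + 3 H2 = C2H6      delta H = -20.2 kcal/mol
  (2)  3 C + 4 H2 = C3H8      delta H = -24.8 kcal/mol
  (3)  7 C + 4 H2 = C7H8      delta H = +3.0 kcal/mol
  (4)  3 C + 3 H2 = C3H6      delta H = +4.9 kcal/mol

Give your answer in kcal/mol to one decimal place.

(1) reversed and × 3 (reverse to put C2H6 on the reactant side; scale by 3 for the 3 C2H6): (-3)·(-20.2) = +60.6 kcal/mol
(2) reversed and × 3 (reverse to put C3H8 on the reactant side; scale by 3 for the 3 C3H8): (-3)·(-24.8) = +74.4 kcal/mol
(3) as written (C7H8 already on the product side): +3.0 kcal/mol
(4) × 2 (scale by 2 for the 2 C3H6): (2)·(+4.9) = +9.8 kcal/mol
Summing the manipulated equations, delta H = (+60.6) + (+74.4) + (+3.0) + (+9.8) = 147.8 kcal/mol

delta H = 147.8 kcal/mol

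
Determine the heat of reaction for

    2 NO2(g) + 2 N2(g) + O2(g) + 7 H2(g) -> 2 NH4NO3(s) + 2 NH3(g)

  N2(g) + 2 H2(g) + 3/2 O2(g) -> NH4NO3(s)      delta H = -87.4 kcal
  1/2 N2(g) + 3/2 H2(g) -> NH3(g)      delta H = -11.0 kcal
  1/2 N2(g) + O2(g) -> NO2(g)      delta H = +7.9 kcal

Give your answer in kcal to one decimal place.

delta H = -212.6 kcal

equation 1 × 2 (scale by 2 for the 2 NH4NO3(s)): (2)·(-87.4) = -174.8 kcal
equation 2 × 2 (scale by 2 for the 2 NH3(g)): (2)·(-11.0) = -22.0 kcal
equation 3 reversed and × 2 (reverse to put NO2(g) on the reactant side; scale by 2 for the 2 NO2(g)): (-2)·(+7.9) = -15.8 kcal
delta H = (-174.8) + (-22.0) + (-15.8) = -212.6 kcal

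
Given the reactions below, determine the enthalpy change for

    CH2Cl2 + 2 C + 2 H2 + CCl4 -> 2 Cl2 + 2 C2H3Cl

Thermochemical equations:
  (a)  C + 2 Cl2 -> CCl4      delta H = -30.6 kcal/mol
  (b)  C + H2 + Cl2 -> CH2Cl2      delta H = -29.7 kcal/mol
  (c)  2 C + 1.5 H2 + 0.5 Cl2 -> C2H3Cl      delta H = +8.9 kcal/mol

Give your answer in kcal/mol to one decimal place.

delta H = 78.1 kcal/mol

(a) reversed: +30.6 kcal/mol
(b) reversed: +29.7 kcal/mol
(c) × 2: (2)·(+8.9) = +17.8 kcal/mol
delta H = (+30.6) + (+29.7) + (+17.8) = 78.1 kcal/mol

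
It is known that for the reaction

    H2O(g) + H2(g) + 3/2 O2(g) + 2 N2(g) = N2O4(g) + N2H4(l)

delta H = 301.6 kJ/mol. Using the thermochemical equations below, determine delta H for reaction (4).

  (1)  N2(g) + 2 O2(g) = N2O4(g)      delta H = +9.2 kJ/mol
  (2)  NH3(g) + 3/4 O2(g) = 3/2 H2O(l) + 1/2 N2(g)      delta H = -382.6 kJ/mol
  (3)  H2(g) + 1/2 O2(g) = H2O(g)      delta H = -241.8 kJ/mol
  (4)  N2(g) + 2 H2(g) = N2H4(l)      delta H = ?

(1) as written (N2O4(g) already on the product side): +9.2 kJ/mol
(2): not needed (H2O(l) appears nowhere else).
(3) reversed (reverse to put H2O(g) on the reactant side): +241.8 kJ/mol
(4) as written (N2H4(l) already on the product side): contributes x
+301.6 = (+9.2) + (+241.8) + x
x = (+301.6 − (+251.0)) / (1) = 50.6 kJ/mol

delta H = 50.6 kJ/mol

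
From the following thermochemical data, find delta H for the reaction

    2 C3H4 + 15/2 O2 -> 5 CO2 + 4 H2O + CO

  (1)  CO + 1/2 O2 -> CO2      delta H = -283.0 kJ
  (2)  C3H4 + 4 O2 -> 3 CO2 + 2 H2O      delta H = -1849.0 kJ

delta H = -3415.0 kJ

(1) reversed (CO must end up as a product): +283.0 kJ
(2) × 2 (scale by 2 for the 2 C3H4): (2)·(-1849.0) = -3698.0 kJ
delta H = (+283.0) + (-3698.0) = -3415.0 kJ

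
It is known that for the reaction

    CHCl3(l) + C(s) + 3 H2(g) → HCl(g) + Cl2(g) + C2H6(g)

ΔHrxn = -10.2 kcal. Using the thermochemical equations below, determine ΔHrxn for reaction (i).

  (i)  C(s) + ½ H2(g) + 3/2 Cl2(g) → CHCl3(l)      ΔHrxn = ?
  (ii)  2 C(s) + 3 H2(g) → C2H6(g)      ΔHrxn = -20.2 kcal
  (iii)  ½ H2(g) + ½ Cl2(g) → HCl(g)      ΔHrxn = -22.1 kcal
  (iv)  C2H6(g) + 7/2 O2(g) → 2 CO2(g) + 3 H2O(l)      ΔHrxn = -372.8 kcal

(i) reversed: contributes −x
(ii) as written: -20.2 kcal
(iii) as written: -22.1 kcal
(iv): not needed.
-10.2 = (-20.2) + (-22.1) − x
x = (-10.2 − (-42.3)) / (-1) = -32.1 kcal

ΔHrxn = -32.1 kcal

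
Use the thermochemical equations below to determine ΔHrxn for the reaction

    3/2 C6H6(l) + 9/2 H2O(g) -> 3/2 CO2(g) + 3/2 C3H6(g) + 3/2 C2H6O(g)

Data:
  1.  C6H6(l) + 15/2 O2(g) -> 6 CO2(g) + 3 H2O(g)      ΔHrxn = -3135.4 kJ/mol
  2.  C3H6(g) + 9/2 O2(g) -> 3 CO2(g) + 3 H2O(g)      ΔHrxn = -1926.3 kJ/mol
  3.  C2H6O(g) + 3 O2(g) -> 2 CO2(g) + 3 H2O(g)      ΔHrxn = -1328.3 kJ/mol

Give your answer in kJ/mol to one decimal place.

eq. 1 × 3/2 (scale by 3/2 for the 3/2 C6H6(l)): (3/2)·(-3135.4) = -4703.1 kJ/mol
eq. 2 reversed and × 3/2 (C3H6(g) must end up as a product; scale by 3/2 for the 3/2 C3H6(g)): (-3/2)·(-1926.3) = +2889.45 kJ/mol
eq. 3 reversed and × 3/2 (C2H6O(g) must end up as a product; ×3/2 to match 3/2 C2H6O(g) in the target): (-3/2)·(-1328.3) = +1992.45 kJ/mol
ΔHrxn = (-4703.1) + (+2889.45) + (+1992.45) = 178.8 kJ/mol

ΔHrxn = 178.8 kJ/mol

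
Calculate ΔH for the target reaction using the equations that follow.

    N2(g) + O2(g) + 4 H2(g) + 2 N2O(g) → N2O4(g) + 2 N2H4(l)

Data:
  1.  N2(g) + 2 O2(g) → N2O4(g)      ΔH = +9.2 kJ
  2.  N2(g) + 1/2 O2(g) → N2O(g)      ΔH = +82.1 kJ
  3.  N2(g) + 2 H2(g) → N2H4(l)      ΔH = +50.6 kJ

eq. 1 as written: +9.2 kJ
eq. 2 reversed and × 2: (-2)·(+82.1) = -164.2 kJ
eq. 3 × 2: (2)·(+50.6) = +101.2 kJ
ΔH = (1)·(+9.2) + (-2)·(+82.1) + (2)·(+50.6) = -53.8 kJ

ΔH = -53.8 kJ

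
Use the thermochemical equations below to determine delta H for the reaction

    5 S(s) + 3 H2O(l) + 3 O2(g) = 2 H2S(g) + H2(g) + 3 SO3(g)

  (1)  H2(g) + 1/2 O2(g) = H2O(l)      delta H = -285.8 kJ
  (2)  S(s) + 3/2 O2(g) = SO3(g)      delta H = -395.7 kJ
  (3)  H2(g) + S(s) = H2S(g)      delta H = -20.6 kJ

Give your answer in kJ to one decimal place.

(1) reversed and × 3 (H2O(l) must end up as a reactant; scale by 3 for the 3 H2O(l)): (-3)·(-285.8) = +857.4 kJ
(2) × 3 (×3 to match 3 SO3(g) in the target): (3)·(-395.7) = -1187.1 kJ
(3) × 2 (×2 to match 2 H2S(g) in the target): (2)·(-20.6) = -41.2 kJ
delta H = (-3)·(-285.8) + (3)·(-395.7) + (2)·(-20.6) = -370.9 kJ

delta H = -370.9 kJ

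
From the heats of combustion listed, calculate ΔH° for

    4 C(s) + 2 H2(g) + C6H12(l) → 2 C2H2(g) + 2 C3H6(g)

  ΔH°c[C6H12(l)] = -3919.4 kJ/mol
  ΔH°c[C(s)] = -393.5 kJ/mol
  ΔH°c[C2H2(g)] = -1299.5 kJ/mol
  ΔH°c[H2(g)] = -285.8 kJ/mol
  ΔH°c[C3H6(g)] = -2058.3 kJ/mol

ΔH° = 650.6 kJ/mol

With combustion enthalpies, reactants minus products:
= [4·(-393.5) + 2·(-285.8) + 1·(-3919.4)] − [2·(-1299.5) + 2·(-2058.3)]
= 650.6 kJ/mol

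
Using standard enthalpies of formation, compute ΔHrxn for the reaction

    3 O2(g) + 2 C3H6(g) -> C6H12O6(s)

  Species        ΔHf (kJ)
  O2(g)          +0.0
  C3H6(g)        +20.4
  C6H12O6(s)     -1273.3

ΔHrxn = -1314.1 kJ

Products: 1·(-1273.3) = -1273.3
Reactants: 3·(+0.0) + 2·(+20.4) = +40.8
ΔHrxn = (-1273.3) − (+40.8) = -1314.1 kJ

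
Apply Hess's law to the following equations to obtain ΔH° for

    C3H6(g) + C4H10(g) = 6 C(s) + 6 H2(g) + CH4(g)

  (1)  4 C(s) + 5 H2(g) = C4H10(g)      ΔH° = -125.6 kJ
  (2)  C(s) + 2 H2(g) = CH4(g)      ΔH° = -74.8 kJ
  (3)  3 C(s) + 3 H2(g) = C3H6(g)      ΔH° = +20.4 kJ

(1) reversed: +125.6 kJ
(2) as written: -74.8 kJ
(3) reversed: -20.4 kJ
Summing the manipulated equations, ΔH° = (+125.6) + (-74.8) + (-20.4) = 30.4 kJ

ΔH° = 30.4 kJ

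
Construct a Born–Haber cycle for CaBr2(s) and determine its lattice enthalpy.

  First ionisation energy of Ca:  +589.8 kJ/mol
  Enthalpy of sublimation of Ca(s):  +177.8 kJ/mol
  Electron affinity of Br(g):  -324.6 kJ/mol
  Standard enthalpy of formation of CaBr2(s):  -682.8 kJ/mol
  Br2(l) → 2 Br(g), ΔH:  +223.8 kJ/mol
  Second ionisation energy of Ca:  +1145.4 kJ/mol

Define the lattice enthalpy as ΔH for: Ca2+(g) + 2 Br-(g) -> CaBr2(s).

ΔHf° = 1·ΔHsub + 1·(ΣIE) + 1·D(Br2) + 2·EA + U
-682.8 = 1·(+177.8) + 1·(+1735.2) + 1·(+223.8) + 2·(-324.6) + U
U = -682.8 − (+1487.6) = -2170.4 kJ/mol

U = -2170.4 kJ/mol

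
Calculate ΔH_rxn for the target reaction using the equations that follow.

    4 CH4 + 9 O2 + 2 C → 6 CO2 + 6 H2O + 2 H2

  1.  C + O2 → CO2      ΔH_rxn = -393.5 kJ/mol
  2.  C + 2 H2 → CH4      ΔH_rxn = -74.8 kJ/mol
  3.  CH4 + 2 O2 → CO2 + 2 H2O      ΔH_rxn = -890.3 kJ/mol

eq. 1 × 3: (3)·(-393.5) = -1180.5 kJ/mol
eq. 2 reversed: +74.8 kJ/mol
eq. 3 × 3: (3)·(-890.3) = -2670.9 kJ/mol
By Hess's law, ΔH_rxn = (3)·(-393.5) + (-1)·(-74.8) + (3)·(-890.3) = -3776.6 kJ/mol

ΔH_rxn = -3776.6 kJ/mol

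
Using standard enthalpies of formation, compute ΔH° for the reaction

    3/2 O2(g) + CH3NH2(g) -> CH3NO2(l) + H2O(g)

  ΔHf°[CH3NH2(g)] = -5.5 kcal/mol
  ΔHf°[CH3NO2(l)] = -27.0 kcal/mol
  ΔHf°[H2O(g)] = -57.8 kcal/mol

Products: 1·(-27.0) + 1·(-57.8) = -84.8
Reactants: 3/2·(+0.0) + 1·(-5.5) = -5.5
ΔH° = (-84.8) − (-5.5) = -79.3 kcal/mol

ΔH° = -79.3 kcal/mol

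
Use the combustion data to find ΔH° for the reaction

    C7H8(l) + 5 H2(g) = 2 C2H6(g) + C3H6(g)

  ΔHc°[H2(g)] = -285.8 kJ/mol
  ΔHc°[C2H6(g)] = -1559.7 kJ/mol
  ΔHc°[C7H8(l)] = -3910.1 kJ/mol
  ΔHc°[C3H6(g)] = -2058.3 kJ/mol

Using ΔH = Σ nΔHc°(reactants) − Σ nΔHc°(products):
= [1·(-3910.1) + 5·(-285.8)] − [2·(-1559.7) + 1·(-2058.3)]
= -161.4 kJ/mol

ΔH° = -161.4 kJ/mol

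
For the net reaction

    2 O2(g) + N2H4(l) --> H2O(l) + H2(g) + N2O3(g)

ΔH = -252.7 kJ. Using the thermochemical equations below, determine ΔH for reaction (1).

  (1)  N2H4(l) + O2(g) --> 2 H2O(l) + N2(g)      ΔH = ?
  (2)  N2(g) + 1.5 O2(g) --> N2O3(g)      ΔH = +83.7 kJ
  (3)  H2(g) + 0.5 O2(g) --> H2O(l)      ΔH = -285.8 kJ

ΔH = -622.2 kJ

(1) as written (N2H4(l) already on the reactant side): contributes x
(2) as written (N2O3(g) already on the product side): +83.7 kJ
(3) reversed (H2(g) must end up as a product): +285.8 kJ
-252.7 = (+83.7) + (+285.8) + x
x = (-252.7 − (+369.5)) / (1) = -622.2 kJ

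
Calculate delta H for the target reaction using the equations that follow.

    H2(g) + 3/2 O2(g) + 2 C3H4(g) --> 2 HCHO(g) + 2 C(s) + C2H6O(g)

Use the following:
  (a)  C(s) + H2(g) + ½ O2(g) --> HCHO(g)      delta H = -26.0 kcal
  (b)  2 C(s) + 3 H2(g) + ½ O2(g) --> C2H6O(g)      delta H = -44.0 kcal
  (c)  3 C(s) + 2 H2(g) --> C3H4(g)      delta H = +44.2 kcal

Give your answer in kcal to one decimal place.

(a) × 2: (2)·(-26.0) = -52.0 kcal
(b) as written: -44.0 kcal
(c) reversed and × 2: (-2)·(+44.2) = -88.4 kcal
By Hess's law, delta H = (2)·(-26.0) + (1)·(-44.0) + (-2)·(+44.2) = -184.4 kcal

delta H = -184.4 kcal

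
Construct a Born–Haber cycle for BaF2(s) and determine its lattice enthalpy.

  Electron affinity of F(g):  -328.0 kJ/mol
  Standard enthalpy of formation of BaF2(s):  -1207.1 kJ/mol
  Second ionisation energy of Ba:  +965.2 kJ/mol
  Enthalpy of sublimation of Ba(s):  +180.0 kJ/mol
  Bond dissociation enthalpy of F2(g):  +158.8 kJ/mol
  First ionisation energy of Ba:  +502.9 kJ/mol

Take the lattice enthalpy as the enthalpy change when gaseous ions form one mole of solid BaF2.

U = -2358.0 kJ/mol

ΔHf° = 1·ΔHsub + 1·(ΣIE) + 1·D(F2) + 2·EA + U
-1207.1 = 1·(+180.0) + 1·(+1468.1) + 1·(+158.8) + 2·(-328.0) + U
U = -1207.1 − (+1150.9) = -2358.0 kJ/mol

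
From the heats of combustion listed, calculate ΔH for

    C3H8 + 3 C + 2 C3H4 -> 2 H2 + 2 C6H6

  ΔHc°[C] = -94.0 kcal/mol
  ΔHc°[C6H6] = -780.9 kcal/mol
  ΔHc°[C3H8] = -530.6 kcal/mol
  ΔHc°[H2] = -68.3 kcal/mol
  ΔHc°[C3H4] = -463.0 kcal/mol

ΔH = -40.2 kcal/mol

Using ΔH = Σ nΔHc°(reactants) − Σ nΔHc°(products):
= [1·(-530.6) + 3·(-94.0) + 2·(-463.0)] − [2·(-68.3) + 2·(-780.9)]
= -40.2 kcal/mol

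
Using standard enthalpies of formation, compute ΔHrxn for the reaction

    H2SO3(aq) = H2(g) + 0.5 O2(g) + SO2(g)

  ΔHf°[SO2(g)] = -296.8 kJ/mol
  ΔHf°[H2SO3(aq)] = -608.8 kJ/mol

ΔHrxn = 312.0 kJ/mol

ΔH°rxn = Σ nΔHf°(products) − Σ nΔHf°(reactants).
Products: 1·(+0.0) + 1/2·(+0.0) + 1·(-296.8) = -296.8
Reactants: 1·(-608.8) = -608.8
ΔHrxn = (-296.8) − (-608.8) = 312.0 kJ/mol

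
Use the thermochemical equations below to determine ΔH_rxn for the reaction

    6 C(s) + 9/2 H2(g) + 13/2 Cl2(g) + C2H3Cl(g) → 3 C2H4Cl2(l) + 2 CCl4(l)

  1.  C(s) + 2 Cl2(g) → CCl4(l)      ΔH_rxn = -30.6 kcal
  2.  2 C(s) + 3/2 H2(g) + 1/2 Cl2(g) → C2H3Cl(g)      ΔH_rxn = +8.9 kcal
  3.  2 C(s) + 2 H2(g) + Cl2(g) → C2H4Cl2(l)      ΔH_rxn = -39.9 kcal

ΔH_rxn = -189.8 kcal

eq. 1 × 2: (2)·(-30.6) = -61.2 kcal
eq. 2 reversed: -8.9 kcal
eq. 3 × 3: (3)·(-39.9) = -119.7 kcal
ΔH_rxn = (2)·(-30.6) + (-1)·(+8.9) + (3)·(-39.9) = -189.8 kcal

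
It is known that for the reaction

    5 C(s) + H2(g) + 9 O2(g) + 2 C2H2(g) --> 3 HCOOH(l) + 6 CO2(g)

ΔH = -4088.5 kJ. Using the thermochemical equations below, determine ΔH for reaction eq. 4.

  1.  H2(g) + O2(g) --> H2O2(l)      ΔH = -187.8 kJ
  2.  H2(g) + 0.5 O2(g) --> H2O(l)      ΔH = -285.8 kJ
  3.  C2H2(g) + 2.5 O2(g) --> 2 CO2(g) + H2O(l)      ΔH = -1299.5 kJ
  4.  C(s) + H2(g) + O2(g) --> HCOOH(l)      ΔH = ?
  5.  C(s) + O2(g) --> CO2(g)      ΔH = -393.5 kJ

ΔH = -424.7 kJ

eq. 1: not needed.
eq. 2 reversed and × 2: (-2)·(-285.8) = +571.6 kJ
eq. 3 × 2: (2)·(-1299.5) = -2599.0 kJ
eq. 4 × 3: contributes 3·x
eq. 5 × 2: (2)·(-393.5) = -787.0 kJ
-4088.5 = (+571.6) + (-2599.0) + (-787.0) + 3·x
x = (-4088.5 − (-2814.4)) / (3) = -424.7 kJ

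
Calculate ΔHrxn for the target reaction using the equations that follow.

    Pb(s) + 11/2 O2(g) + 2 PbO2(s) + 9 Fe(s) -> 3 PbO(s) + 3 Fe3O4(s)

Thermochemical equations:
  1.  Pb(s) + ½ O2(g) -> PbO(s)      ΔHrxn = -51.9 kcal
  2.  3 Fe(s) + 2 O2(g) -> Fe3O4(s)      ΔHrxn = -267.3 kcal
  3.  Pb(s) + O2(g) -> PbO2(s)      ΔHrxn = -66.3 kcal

eq. 1 × 3: (3)·(-51.9) = -155.7 kcal
eq. 2 × 3: (3)·(-267.3) = -801.9 kcal
eq. 3 reversed and × 2: (-2)·(-66.3) = +132.6 kcal
Summing the manipulated equations, ΔHrxn = (-155.7) + (-801.9) + (+132.6) = -825.0 kcal

ΔHrxn = -825.0 kcal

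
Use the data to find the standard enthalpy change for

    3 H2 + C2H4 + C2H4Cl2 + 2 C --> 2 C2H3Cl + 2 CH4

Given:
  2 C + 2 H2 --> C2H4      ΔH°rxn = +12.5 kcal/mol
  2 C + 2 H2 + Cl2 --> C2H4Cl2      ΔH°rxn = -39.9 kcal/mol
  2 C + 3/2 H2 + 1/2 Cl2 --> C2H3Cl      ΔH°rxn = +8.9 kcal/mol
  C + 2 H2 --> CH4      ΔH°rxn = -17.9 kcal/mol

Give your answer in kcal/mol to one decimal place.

equation 1 reversed: -12.5 kcal/mol
equation 2 reversed: +39.9 kcal/mol
equation 3 × 2: (2)·(+8.9) = +17.8 kcal/mol
equation 4 × 2: (2)·(-17.9) = -35.8 kcal/mol
ΔH°rxn = (-1)·(+12.5) + (-1)·(-39.9) + (2)·(+8.9) + (2)·(-17.9) = 9.4 kcal/mol

ΔH°rxn = 9.4 kcal/mol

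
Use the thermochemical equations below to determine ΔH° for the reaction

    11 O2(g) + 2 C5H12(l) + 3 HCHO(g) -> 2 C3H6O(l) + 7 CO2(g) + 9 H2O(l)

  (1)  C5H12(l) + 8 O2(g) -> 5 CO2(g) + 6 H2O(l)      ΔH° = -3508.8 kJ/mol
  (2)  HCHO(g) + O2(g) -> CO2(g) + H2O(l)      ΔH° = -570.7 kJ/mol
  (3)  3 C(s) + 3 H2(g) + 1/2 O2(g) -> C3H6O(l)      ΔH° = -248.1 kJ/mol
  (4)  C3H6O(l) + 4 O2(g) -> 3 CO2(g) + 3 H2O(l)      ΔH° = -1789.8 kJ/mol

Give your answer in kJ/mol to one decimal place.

(1) × 2 (×2 to match 2 C5H12(l) in the target): (2)·(-3508.8) = -7017.6 kJ/mol
(2) × 3 (×3 to match 3 HCHO(g) in the target): (3)·(-570.7) = -1712.1 kJ/mol
(3): not needed (H2(g) appears nowhere else).
(4) reversed and × 2: (-2)·(-1789.8) = +3579.6 kJ/mol
Summing the manipulated equations, ΔH° = (-7017.6) + (-1712.1) + (+3579.6) = -5150.1 kJ/mol

ΔH° = -5150.1 kJ/mol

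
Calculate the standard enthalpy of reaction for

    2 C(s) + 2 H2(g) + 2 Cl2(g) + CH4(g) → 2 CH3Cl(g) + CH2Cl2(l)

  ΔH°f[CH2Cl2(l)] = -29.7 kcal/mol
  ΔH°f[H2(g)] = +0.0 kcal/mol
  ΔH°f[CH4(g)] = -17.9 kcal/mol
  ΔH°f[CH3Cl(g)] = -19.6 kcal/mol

ΔH_rxn = -51.0 kcal/mol

ΔH°rxn = Σ nΔHf°(products) − Σ nΔHf°(reactants).
Products: 2·(-19.6) + 1·(-29.7) = -68.9
Reactants: 2·(+0.0) + 2·(+0.0) + 2·(+0.0) + 1·(-17.9) = -17.9
ΔH_rxn = (-68.9) − (-17.9) = -51.0 kcal/mol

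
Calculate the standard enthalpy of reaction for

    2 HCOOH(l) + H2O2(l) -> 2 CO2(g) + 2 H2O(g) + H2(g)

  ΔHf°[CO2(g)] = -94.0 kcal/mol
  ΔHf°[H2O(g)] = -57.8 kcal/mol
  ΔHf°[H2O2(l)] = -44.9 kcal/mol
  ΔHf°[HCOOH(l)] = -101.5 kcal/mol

ΔH°rxn = Σ nΔHf°(products) − Σ nΔHf°(reactants).
Products: 2·(-94.0) + 2·(-57.8) + 1·(+0.0) = -303.6
Reactants: 2·(-101.5) + 1·(-44.9) = -247.9
ΔH_rxn = (-303.6) − (-247.9) = -55.7 kcal/mol

ΔH_rxn = -55.7 kcal/mol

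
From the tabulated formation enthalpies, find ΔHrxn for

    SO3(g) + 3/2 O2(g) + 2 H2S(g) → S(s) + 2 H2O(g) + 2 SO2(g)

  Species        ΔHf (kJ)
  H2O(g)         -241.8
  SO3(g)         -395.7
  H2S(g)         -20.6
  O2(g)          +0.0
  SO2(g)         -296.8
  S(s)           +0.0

ΔH°rxn = Σ nΔHf°(products) − Σ nΔHf°(reactants).
Products: 1·(+0.0) + 2·(-241.8) + 2·(-296.8) = -1077.2
Reactants: 1·(-395.7) + 3/2·(+0.0) + 2·(-20.6) = -436.9
ΔHrxn = (-1077.2) − (-436.9) = -640.3 kJ

ΔHrxn = -640.3 kJ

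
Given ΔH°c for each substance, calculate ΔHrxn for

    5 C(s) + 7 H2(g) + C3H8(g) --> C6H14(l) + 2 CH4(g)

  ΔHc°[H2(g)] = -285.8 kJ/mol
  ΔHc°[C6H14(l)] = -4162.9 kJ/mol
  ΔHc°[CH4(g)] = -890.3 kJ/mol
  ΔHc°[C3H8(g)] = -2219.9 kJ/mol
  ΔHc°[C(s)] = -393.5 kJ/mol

Using ΔH = Σ nΔHc°(reactants) − Σ nΔHc°(products):
= [5·(-393.5) + 7·(-285.8) + 1·(-2219.9)] − [1·(-4162.9) + 2·(-890.3)]
= -244.5 kJ/mol

ΔHrxn = -244.5 kJ/mol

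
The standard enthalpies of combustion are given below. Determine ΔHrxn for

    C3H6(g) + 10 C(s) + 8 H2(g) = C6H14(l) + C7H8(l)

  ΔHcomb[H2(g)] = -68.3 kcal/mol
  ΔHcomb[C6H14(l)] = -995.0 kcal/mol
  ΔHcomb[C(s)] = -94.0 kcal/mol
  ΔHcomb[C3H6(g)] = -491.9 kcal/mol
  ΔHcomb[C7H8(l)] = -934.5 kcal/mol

ΔHrxn = -48.8 kcal/mol

With combustion enthalpies, reactants minus products:
= [1·(-491.9) + 10·(-94.0) + 8·(-68.3)] − [1·(-995.0) + 1·(-934.5)]
= -48.8 kcal/mol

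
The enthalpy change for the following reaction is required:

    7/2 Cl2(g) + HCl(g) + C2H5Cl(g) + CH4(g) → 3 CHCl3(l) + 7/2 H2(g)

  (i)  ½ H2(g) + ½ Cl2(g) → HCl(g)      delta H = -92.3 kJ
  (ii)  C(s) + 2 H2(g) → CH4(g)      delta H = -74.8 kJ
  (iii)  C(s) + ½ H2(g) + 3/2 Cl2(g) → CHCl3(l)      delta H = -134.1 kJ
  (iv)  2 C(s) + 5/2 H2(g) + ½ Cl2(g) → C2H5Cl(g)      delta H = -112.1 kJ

(i) reversed: +92.3 kJ
(ii) reversed: +74.8 kJ
(iii) × 3: (3)·(-134.1) = -402.3 kJ
(iv) reversed: +112.1 kJ
delta H = (+92.3) + (+74.8) + (-402.3) + (+112.1) = -123.1 kJ

delta H = -123.1 kJ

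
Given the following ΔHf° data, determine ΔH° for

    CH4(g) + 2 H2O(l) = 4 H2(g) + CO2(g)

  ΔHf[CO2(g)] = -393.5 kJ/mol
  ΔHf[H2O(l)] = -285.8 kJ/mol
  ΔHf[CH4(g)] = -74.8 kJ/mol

Products: 4·(+0.0) + 1·(-393.5) = -393.5
Reactants: 1·(-74.8) + 2·(-285.8) = -646.4
ΔH° = (-393.5) − (-646.4) = 252.9 kJ/mol

ΔH° = 252.9 kJ/mol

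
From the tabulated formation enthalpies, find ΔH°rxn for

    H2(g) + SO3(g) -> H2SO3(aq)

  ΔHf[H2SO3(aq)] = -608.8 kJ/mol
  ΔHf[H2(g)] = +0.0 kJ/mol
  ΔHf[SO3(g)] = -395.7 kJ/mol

Products: 1·(-608.8) = -608.8
Reactants: 1·(+0.0) + 1·(-395.7) = -395.7
ΔH°rxn = (-608.8) − (-395.7) = -213.1 kJ/mol

ΔH°rxn = -213.1 kJ/mol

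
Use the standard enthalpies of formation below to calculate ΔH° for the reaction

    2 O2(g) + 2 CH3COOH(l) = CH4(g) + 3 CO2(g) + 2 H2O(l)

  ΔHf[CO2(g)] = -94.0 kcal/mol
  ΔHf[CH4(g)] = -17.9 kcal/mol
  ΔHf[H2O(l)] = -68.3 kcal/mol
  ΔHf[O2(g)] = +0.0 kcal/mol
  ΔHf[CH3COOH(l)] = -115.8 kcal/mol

ΔH°rxn = Σ nΔHf°(products) − Σ nΔHf°(reactants).
Products: 1·(-17.9) + 3·(-94.0) + 2·(-68.3) = -436.5
Reactants: 2·(+0.0) + 2·(-115.8) = -231.6
ΔH° = (-436.5) − (-231.6) = -204.9 kcal/mol

ΔH° = -204.9 kcal/mol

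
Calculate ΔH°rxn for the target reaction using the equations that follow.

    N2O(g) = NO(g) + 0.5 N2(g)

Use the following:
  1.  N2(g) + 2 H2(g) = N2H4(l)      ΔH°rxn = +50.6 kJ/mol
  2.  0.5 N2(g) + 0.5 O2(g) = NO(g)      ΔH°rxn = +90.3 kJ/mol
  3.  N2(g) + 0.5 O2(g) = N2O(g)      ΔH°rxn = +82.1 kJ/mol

ΔH°rxn = 8.2 kJ/mol

eq. 1: not needed (H2(g) appears nowhere else).
eq. 2 as written (NO(g) already on the product side): +90.3 kJ/mol
eq. 3 reversed (reverse to put N2O(g) on the reactant side): -82.1 kJ/mol
ΔH°rxn = (1)·(+90.3) + (-1)·(+82.1) = 8.2 kJ/mol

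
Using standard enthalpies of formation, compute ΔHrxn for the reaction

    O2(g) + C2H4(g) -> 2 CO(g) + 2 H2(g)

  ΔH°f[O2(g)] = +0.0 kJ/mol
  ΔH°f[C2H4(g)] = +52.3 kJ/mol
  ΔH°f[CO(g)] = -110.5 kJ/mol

ΔHrxn = -273.3 kJ/mol

Products: 2·(-110.5) + 2·(+0.0) = -221.0
Reactants: 1·(+0.0) + 1·(+52.3) = +52.3
ΔHrxn = (-221.0) − (+52.3) = -273.3 kJ/mol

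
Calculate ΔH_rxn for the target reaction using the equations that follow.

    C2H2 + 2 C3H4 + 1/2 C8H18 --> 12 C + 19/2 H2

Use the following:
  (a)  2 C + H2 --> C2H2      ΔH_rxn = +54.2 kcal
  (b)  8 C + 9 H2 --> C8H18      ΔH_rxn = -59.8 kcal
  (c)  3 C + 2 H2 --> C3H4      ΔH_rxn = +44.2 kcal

ΔH_rxn = -112.7 kcal

(a) reversed: -54.2 kcal
(b) reversed and × 1/2: (-1/2)·(-59.8) = +29.9 kcal
(c) reversed and × 2: (-2)·(+44.2) = -88.4 kcal
ΔH_rxn = (-1)·(+54.2) + (-1/2)·(-59.8) + (-2)·(+44.2) = -112.7 kcal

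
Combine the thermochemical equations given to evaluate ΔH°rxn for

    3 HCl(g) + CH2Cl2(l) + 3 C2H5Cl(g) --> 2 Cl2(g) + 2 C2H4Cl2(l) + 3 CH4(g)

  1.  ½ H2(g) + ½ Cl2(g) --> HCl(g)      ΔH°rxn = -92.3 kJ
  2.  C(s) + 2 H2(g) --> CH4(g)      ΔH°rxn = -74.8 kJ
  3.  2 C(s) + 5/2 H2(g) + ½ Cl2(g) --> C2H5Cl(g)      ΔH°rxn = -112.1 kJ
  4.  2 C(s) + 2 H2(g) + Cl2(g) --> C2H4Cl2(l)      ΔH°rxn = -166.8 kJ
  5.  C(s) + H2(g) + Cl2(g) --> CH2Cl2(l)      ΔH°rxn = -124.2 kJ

eq. 1 reversed and × 3 (HCl(g) must end up as a reactant; scale by 3 for the 3 HCl(g)): (-3)·(-92.3) = +276.9 kJ
eq. 2 × 3 (×3 to match 3 CH4(g) in the target): (3)·(-74.8) = -224.4 kJ
eq. 3 reversed and × 3 (C2H5Cl(g) must end up as a reactant; scale by 3 for the 3 C2H5Cl(g)): (-3)·(-112.1) = +336.3 kJ
eq. 4 × 2 (×2 to match 2 C2H4Cl2(l) in the target): (2)·(-166.8) = -333.6 kJ
eq. 5 reversed (CH2Cl2(l) must end up as a reactant): +124.2 kJ
By Hess's law, ΔH°rxn = (+276.9) + (-224.4) + (+336.3) + (-333.6) + (+124.2) = 179.4 kJ

ΔH°rxn = 179.4 kJ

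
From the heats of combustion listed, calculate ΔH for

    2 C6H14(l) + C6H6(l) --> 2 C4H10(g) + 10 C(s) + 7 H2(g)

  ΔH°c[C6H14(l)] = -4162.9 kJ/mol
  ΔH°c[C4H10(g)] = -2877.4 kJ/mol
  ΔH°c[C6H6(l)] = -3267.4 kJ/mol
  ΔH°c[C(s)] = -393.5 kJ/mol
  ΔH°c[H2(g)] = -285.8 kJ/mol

Using ΔH = Σ nΔHc°(reactants) − Σ nΔHc°(products):
= [2·(-4162.9) + 1·(-3267.4)] − [2·(-2877.4) + 10·(-393.5) + 7·(-285.8)]
= 97.2 kJ/mol

ΔH = 97.2 kJ/mol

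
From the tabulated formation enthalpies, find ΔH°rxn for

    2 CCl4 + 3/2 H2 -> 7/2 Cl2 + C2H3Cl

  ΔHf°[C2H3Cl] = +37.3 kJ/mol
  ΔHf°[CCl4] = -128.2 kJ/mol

ΔH°rxn = 293.7 kJ/mol

Products: 7/2·(+0.0) + 1·(+37.3) = +37.3
Reactants: 2·(-128.2) + 3/2·(+0.0) = -256.4
ΔH°rxn = (+37.3) − (-256.4) = 293.7 kJ/mol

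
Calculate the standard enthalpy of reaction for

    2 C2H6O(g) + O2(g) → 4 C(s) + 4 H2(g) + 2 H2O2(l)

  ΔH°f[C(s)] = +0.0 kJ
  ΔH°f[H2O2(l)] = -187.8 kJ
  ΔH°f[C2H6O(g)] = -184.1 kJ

ΔH°rxn = -7.4 kJ

Products: 4·(+0.0) + 4·(+0.0) + 2·(-187.8) = -375.6
Reactants: 2·(-184.1) + 1·(+0.0) = -368.2
ΔH°rxn = (-375.6) − (-368.2) = -7.4 kJ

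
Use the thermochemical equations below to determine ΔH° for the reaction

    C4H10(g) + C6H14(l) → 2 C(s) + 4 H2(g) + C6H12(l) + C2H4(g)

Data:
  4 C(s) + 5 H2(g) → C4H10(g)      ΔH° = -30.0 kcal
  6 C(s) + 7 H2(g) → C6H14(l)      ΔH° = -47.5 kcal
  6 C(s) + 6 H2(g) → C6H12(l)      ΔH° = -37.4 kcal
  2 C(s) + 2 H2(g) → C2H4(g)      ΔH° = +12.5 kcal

ΔH° = 52.6 kcal

equation 1 reversed: +30.0 kcal
equation 2 reversed: +47.5 kcal
equation 3 as written: -37.4 kcal
equation 4 as written: +12.5 kcal
ΔH° = (-1)·(-30.0) + (-1)·(-47.5) + (1)·(-37.4) + (1)·(+12.5) = 52.6 kcal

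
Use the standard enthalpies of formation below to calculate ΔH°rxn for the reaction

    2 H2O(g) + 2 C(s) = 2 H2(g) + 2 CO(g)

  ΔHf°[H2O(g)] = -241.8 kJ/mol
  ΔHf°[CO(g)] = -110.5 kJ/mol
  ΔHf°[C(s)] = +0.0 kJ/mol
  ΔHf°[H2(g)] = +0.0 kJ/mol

Products: 2·(+0.0) + 2·(-110.5) = -221.0
Reactants: 2·(-241.8) + 2·(+0.0) = -483.6
ΔH°rxn = (-221.0) − (-483.6) = 262.6 kJ/mol

ΔH°rxn = 262.6 kJ/mol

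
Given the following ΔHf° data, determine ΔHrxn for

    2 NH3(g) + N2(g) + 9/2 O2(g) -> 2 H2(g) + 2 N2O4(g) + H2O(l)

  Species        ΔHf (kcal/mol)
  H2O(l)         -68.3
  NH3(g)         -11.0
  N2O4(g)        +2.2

ΔHrxn = -41.9 kcal/mol

Products: 2·(+0.0) + 2·(+2.2) + 1·(-68.3) = -63.9
Reactants: 2·(-11.0) + 1·(+0.0) + 9/2·(+0.0) = -22.0
ΔHrxn = (-63.9) − (-22.0) = -41.9 kcal/mol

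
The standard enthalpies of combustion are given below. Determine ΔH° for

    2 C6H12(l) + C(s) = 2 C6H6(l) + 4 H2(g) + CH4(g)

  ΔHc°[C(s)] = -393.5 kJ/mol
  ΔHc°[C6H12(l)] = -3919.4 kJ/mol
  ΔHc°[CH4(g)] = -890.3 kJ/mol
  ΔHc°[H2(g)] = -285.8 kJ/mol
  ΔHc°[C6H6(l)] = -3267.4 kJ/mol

ΔH° = 336.0 kJ/mol

Using ΔH = Σ nΔHc°(reactants) − Σ nΔHc°(products):
= [2·(-3919.4) + 1·(-393.5)] − [2·(-3267.4) + 4·(-285.8) + 1·(-890.3)]
= 336.0 kJ/mol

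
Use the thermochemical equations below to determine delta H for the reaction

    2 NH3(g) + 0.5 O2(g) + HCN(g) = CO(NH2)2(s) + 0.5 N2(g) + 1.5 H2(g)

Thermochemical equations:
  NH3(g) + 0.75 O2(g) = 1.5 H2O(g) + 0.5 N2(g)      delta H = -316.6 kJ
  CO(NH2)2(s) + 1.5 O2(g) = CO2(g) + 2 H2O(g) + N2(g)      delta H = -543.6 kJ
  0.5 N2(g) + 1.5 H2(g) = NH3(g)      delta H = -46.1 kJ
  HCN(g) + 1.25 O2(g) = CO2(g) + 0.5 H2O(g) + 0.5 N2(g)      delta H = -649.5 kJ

delta H = -376.4 kJ

equation 1 as written: -316.6 kJ
equation 2 reversed (CO(NH2)2(s) must end up as a product): +543.6 kJ
equation 3 reversed (reverse to put H2(g) on the product side): +46.1 kJ
equation 4 as written (HCN(g) already on the reactant side): -649.5 kJ
Since enthalpy is a state function, delta H = (-316.6) + (+543.6) + (+46.1) + (-649.5) = -376.4 kJ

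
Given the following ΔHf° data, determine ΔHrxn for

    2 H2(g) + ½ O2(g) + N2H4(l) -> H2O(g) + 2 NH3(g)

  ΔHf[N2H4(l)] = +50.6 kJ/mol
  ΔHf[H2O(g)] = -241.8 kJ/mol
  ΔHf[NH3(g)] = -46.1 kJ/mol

ΔHrxn = -384.6 kJ/mol

Products: 1·(-241.8) + 2·(-46.1) = -334.0
Reactants: 2·(+0.0) + 1/2·(+0.0) + 1·(+50.6) = +50.6
ΔHrxn = (-334.0) − (+50.6) = -384.6 kJ/mol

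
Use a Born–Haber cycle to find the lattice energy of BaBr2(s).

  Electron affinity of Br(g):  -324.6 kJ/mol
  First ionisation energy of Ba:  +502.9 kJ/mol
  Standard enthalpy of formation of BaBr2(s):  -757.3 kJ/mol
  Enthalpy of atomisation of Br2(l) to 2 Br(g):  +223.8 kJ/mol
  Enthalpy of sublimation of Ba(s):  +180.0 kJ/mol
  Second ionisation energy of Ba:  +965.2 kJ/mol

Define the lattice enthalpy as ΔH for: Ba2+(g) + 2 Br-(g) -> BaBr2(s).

U = -1980.0 kJ/mol

ΔHf° = 1·ΔHsub + 1·(ΣIE) + 1·D(Br2) + 2·EA + U
-757.3 = 1·(+180.0) + 1·(+1468.1) + 1·(+223.8) + 2·(-324.6) + U
U = -757.3 − (+1222.7) = -1980.0 kJ/mol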